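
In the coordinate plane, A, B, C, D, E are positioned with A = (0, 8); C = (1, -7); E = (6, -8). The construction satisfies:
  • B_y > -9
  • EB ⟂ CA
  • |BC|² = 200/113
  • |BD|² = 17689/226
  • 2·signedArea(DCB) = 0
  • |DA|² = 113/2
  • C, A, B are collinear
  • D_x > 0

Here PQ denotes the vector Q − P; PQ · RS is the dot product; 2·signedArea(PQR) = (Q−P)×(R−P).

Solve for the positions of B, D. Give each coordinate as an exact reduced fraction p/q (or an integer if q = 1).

1. B_x = 123/113  [C, A, B are collinear ∩ EB ⟂ CA]
2. B_y = -941/113  [C, A, B are collinear ∩ EB ⟂ CA]
   → B = (123/113, -941/113)
3. D_x = 1/2  [line 150/113·x + 10/113·y + -80/113 = 0 ∩ |DA|² = 113/2]
4. D_y = 1/2  [line 150/113·x + 10/113·y + -80/113 = 0 ∩ |DA|² = 113/2]
   → D = (1/2, 1/2)

B = (123/113, -941/113)
D = (1/2, 1/2)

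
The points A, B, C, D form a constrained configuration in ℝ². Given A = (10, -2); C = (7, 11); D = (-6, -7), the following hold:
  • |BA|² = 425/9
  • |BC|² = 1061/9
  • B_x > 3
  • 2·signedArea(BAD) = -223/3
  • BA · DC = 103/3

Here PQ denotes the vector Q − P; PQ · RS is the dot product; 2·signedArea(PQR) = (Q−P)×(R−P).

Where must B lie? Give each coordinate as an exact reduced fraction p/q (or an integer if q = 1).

1. B_x = 11/3  [BA · DC = 103/3 ∩ 2·signedArea(BAD) = -223/3]
2. B_y = 2/3  [BA · DC = 103/3 ∩ 2·signedArea(BAD) = -223/3]
   → B = (11/3, 2/3)

B = (11/3, 2/3)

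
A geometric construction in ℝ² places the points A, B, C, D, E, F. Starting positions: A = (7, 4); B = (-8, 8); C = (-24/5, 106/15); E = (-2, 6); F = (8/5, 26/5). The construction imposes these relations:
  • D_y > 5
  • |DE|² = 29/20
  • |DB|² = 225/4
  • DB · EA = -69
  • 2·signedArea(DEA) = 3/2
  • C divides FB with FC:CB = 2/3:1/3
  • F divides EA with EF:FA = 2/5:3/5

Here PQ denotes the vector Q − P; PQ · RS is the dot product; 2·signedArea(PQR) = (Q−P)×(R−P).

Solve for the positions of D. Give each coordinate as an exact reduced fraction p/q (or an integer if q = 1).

D = (-4/5, 59/10)

1. D_x = -4/5  [DB · EA = -69 ∩ 2·signedArea(DEA) = 3/2]
2. D_y = 59/10  [DB · EA = -69 ∩ 2·signedArea(DEA) = 3/2]
   → D = (-4/5, 59/10)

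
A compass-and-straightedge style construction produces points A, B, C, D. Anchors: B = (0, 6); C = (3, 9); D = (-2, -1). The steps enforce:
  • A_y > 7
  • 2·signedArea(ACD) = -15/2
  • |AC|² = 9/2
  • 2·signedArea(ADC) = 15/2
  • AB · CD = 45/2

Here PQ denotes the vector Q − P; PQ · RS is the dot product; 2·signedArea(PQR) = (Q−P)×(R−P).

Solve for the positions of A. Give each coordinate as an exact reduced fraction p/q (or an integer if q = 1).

1. A_x = 3/2  [2·signedArea(ADC) = 15/2 ∩ AB · CD = 45/2]
2. A_y = 15/2  [2·signedArea(ADC) = 15/2 ∩ AB · CD = 45/2]
   → A = (3/2, 15/2)

A = (3/2, 15/2)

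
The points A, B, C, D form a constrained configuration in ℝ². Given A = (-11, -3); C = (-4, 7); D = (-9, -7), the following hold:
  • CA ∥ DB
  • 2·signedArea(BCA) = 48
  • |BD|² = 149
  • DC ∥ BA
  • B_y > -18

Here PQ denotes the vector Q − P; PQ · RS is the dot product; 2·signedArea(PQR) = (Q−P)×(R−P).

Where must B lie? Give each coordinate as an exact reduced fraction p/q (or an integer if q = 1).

1. B_x = -16  [DC ∥ BA ∩ CA ∥ DB]
2. B_y = -17  [DC ∥ BA ∩ CA ∥ DB]
   → B = (-16, -17)

B = (-16, -17)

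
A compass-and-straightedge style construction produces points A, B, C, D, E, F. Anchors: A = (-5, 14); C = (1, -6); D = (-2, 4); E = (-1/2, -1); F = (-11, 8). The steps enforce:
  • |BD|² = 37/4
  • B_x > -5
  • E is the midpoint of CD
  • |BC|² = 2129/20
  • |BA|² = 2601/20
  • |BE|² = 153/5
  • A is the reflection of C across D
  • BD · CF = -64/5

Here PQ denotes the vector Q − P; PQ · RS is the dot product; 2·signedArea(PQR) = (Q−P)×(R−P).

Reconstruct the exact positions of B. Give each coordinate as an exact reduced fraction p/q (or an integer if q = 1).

1. B_x = -47/10  [line 12·x + -14·y + 464/5 = 0 ∩ |BC|² = 2129/20]
2. B_y = 13/5  [line 12·x + -14·y + 464/5 = 0 ∩ |BC|² = 2129/20]
   → B = (-47/10, 13/5)

B = (-47/10, 13/5)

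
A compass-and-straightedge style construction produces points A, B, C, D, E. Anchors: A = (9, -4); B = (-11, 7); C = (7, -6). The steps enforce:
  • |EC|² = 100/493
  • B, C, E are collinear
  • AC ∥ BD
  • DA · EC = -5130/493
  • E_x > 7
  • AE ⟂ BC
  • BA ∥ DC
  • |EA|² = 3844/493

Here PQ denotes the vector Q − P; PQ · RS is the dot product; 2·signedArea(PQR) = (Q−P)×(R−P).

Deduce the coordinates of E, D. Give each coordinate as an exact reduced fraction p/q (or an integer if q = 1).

1. E_x = 3631/493  [B, C, E are collinear ∩ AE ⟂ BC]
2. E_y = -3088/493  [B, C, E are collinear ∩ AE ⟂ BC]
   → E = (3631/493, -3088/493)
3. D_x = -13  [BA ∥ DC ∩ AC ∥ BD]
4. D_y = 5  [BA ∥ DC ∩ AC ∥ BD]
   → D = (-13, 5)

D = (-13, 5)
E = (3631/493, -3088/493)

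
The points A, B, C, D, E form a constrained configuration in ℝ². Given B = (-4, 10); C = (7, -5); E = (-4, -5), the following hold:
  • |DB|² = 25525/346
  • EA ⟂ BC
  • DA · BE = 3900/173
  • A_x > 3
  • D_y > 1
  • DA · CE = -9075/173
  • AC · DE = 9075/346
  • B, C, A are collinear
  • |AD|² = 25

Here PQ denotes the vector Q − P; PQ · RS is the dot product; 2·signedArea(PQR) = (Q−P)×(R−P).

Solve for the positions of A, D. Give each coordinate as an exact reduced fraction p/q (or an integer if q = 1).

A = (1091/346, 85/346)
D = (-559/346, 605/346)

1. A_x = 1091/346  [B, C, A are collinear ∩ EA ⟂ BC]
2. A_y = 85/346  [B, C, A are collinear ∩ EA ⟂ BC]
   → A = (1091/346, 85/346)
3. D_x = -559/346  [DA · CE = -9075/173 ∩ DA · BE = 3900/173]
4. D_y = 605/346  [DA · CE = -9075/173 ∩ DA · BE = 3900/173]
   → D = (-559/346, 605/346)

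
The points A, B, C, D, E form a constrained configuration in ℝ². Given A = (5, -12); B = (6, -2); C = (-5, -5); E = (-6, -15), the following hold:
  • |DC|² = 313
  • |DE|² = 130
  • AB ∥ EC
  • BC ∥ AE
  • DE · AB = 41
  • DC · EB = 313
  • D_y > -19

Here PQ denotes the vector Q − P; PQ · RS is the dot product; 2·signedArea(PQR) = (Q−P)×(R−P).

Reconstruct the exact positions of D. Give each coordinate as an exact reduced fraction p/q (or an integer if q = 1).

D = (-17, -18)

1. D_x = -17  [DC · EB = 313 ∩ DE · AB = 41]
2. D_y = -18  [DC · EB = 313 ∩ DE · AB = 41]
   → D = (-17, -18)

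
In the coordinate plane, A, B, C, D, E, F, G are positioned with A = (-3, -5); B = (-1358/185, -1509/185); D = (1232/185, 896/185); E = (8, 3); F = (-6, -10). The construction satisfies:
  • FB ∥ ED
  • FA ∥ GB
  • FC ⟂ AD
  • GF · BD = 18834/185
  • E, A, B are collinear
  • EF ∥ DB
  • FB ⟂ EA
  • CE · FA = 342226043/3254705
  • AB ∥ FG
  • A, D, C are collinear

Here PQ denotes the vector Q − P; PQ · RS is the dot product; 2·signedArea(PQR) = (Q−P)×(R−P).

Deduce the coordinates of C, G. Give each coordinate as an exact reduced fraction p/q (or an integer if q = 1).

C = (-22689486/3254705, -29444818/3254705)
G = (-1913/185, -2434/185)

1. C_x = -22689486/3254705  [A, D, C are collinear ∩ FC ⟂ AD]
2. C_y = -29444818/3254705  [A, D, C are collinear ∩ FC ⟂ AD]
   → C = (-22689486/3254705, -29444818/3254705)
3. G_x = -1913/185  [FA ∥ GB ∩ AB ∥ FG]
4. G_y = -2434/185  [FA ∥ GB ∩ AB ∥ FG]
   → G = (-1913/185, -2434/185)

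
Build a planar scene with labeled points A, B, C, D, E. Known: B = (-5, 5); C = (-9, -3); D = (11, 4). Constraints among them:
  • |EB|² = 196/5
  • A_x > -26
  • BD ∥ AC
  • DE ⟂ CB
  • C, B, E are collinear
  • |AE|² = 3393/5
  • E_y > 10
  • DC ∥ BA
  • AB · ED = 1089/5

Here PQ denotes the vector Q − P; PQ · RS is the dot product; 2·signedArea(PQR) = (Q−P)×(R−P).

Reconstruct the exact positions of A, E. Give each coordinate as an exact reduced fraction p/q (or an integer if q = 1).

1. A_x = -25  [BD ∥ AC ∩ DC ∥ BA]
2. A_y = -2  [BD ∥ AC ∩ DC ∥ BA]
   → A = (-25, -2)
3. E_x = -11/5  [C, B, E are collinear ∩ DE ⟂ CB]
4. E_y = 53/5  [C, B, E are collinear ∩ DE ⟂ CB]
   → E = (-11/5, 53/5)

A = (-25, -2)
E = (-11/5, 53/5)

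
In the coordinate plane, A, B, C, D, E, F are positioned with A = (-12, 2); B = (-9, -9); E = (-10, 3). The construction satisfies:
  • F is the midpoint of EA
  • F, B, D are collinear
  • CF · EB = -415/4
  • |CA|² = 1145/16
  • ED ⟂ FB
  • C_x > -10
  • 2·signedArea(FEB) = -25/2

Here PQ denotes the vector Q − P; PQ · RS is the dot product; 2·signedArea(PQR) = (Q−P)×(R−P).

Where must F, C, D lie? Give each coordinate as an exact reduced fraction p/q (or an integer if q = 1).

C = (-37/4, -6)
D = (-1205/109, 307/109)
F = (-11, 5/2)

1. F_x = -11  [F is the midpoint of EA]
2. F_y = 5/2  [F is the midpoint of EA]
   → F = (-11, 5/2)
3. C_x = -37/4  [line -1·x + 12·y + 251/4 = 0 ∩ |CA|² = 1145/16]
4. C_y = -6  [line -1·x + 12·y + 251/4 = 0 ∩ |CA|² = 1145/16]
   → C = (-37/4, -6)
5. D_x = -1205/109  [F, B, D are collinear ∩ ED ⟂ FB]
6. D_y = 307/109  [F, B, D are collinear ∩ ED ⟂ FB]
   → D = (-1205/109, 307/109)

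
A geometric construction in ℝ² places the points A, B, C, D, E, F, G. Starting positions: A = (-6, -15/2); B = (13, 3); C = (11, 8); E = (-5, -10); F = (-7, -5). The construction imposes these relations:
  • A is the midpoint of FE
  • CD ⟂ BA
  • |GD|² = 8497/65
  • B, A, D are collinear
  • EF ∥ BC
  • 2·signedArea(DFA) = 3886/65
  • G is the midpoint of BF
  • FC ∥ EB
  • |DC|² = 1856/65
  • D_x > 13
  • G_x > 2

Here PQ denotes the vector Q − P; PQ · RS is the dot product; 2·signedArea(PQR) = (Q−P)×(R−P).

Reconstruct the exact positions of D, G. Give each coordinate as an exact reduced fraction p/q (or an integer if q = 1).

1. D_x = 883/65  [B, A, D are collinear ∩ CD ⟂ BA]
2. D_y = 216/65  [B, A, D are collinear ∩ CD ⟂ BA]
   → D = (883/65, 216/65)
3. G_x = 3  [G is the midpoint of BF]
4. G_y = -1  [G is the midpoint of BF]
   → G = (3, -1)

D = (883/65, 216/65)
G = (3, -1)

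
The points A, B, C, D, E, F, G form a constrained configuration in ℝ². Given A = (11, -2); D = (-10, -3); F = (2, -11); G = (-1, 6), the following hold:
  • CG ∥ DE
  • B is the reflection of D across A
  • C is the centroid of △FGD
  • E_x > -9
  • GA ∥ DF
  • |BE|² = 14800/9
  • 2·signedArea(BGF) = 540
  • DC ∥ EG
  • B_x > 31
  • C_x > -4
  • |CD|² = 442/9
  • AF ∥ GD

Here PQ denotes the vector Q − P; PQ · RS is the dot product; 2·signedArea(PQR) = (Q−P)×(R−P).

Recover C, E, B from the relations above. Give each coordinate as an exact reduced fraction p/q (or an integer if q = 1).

1. C_x = -3  [C is the centroid of △FGD]
2. C_y = -8/3  [C is the centroid of △FGD]
   → C = (-3, -8/3)
3. E_x = -8  [DC ∥ EG ∩ CG ∥ DE]
4. E_y = 17/3  [DC ∥ EG ∩ CG ∥ DE]
   → E = (-8, 17/3)
5. B_x = 32  [B is the reflection of D across A]
6. B_y = -1  [B is the reflection of D across A]
   → B = (32, -1)

B = (32, -1)
C = (-3, -8/3)
E = (-8, 17/3)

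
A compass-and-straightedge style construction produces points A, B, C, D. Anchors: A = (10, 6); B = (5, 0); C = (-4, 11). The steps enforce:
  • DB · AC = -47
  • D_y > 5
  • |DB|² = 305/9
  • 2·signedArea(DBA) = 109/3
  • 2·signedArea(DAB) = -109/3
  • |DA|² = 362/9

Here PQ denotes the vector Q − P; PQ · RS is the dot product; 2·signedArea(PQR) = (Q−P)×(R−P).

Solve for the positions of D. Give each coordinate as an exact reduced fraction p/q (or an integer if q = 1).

1. D_x = 11/3  [2·signedArea(DAB) = -109/3 ∩ DB · AC = -47]
2. D_y = 17/3  [2·signedArea(DAB) = -109/3 ∩ DB · AC = -47]
   → D = (11/3, 17/3)

D = (11/3, 17/3)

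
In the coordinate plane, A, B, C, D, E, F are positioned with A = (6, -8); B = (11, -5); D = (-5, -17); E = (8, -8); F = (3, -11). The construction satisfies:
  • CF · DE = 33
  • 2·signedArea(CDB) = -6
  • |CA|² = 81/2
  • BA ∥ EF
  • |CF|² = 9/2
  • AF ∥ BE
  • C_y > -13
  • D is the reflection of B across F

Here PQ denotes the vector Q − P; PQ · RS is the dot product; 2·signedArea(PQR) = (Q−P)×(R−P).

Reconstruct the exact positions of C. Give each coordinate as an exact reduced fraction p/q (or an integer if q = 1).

C = (3/2, -25/2)

1. C_x = 3/2  [2·signedArea(CDB) = -6 ∩ CF · DE = 33]
2. C_y = -25/2  [2·signedArea(CDB) = -6 ∩ CF · DE = 33]
   → C = (3/2, -25/2)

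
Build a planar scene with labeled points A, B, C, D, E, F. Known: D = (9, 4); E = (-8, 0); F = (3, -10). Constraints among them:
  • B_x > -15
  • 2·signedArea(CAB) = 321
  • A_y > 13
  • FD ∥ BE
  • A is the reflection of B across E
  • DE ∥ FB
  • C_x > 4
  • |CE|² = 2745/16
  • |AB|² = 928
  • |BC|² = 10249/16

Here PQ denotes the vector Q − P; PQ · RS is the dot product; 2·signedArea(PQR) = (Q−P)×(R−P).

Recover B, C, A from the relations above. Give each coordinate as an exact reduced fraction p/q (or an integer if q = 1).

1. B_x = -14  [FD ∥ BE ∩ DE ∥ FB]
2. B_y = -14  [FD ∥ BE ∩ DE ∥ FB]
   → B = (-14, -14)
3. A_x = -2  [A is the reflection of B across E]
4. A_y = 14  [A is the reflection of B across E]
   → A = (-2, 14)
5. C_x = 19/4  [line 28·x + -12·y + -97 = 0 ∩ |CE|² = 2745/16]
6. C_y = 3  [line 28·x + -12·y + -97 = 0 ∩ |CE|² = 2745/16]
   → C = (19/4, 3)

A = (-2, 14)
B = (-14, -14)
C = (19/4, 3)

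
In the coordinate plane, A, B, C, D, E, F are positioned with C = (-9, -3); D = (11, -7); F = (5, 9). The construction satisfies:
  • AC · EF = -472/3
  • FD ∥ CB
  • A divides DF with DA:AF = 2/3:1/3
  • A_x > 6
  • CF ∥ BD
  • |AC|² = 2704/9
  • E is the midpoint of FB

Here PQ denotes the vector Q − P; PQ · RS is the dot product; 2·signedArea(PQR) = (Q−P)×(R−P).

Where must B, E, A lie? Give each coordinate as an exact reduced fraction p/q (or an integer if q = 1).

1. B_x = -3  [CF ∥ BD ∩ FD ∥ CB]
2. B_y = -19  [CF ∥ BD ∩ FD ∥ CB]
   → B = (-3, -19)
3. E_x = 1  [E is the midpoint of FB]
4. E_y = -5  [E is the midpoint of FB]
   → E = (1, -5)
5. A_x = 7  [A divides DF with DA:AF = 2/3:1/3]
6. A_y = 11/3  [A divides DF with DA:AF = 2/3:1/3]
   → A = (7, 11/3)

A = (7, 11/3)
B = (-3, -19)
E = (1, -5)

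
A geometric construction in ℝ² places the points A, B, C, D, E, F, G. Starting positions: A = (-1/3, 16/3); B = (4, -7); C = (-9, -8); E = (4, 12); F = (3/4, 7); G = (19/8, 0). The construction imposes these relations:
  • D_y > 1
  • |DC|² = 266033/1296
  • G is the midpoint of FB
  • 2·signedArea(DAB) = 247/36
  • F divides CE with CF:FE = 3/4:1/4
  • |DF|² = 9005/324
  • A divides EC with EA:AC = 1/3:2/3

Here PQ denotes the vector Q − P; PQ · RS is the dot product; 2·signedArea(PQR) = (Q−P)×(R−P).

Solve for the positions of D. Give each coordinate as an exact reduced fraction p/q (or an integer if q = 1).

1. D_x = 53/36  [line 37/3·x + 13/3·y + -931/36 = 0 ∩ |DC|² = 266033/1296]
2. D_y = 16/9  [line 37/3·x + 13/3·y + -931/36 = 0 ∩ |DC|² = 266033/1296]
   → D = (53/36, 16/9)

D = (53/36, 16/9)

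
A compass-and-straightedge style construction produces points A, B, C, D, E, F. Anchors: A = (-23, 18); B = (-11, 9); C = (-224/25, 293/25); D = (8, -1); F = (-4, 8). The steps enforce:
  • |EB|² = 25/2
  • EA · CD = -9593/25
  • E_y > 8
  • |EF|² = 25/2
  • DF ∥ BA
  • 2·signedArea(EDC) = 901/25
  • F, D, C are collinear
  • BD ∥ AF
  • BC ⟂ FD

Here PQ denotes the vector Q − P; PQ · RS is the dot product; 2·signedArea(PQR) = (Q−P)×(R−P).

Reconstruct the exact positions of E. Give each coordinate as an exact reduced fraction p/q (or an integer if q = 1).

1. E_x = -15/2  [EA · CD = -9593/25 ∩ 2·signedArea(EDC) = 901/25]
2. E_y = 17/2  [EA · CD = -9593/25 ∩ 2·signedArea(EDC) = 901/25]
   → E = (-15/2, 17/2)

E = (-15/2, 17/2)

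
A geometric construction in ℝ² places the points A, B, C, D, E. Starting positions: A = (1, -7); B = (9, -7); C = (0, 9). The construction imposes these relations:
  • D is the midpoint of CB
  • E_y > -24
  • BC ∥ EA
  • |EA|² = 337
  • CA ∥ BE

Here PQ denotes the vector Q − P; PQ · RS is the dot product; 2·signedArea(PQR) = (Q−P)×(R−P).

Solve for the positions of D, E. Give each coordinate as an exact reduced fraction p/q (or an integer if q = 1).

1. D_x = 9/2  [D is the midpoint of CB]
2. D_y = 1  [D is the midpoint of CB]
   → D = (9/2, 1)
3. E_x = 10  [BC ∥ EA ∩ CA ∥ BE]
4. E_y = -23  [BC ∥ EA ∩ CA ∥ BE]
   → E = (10, -23)

D = (9/2, 1)
E = (10, -23)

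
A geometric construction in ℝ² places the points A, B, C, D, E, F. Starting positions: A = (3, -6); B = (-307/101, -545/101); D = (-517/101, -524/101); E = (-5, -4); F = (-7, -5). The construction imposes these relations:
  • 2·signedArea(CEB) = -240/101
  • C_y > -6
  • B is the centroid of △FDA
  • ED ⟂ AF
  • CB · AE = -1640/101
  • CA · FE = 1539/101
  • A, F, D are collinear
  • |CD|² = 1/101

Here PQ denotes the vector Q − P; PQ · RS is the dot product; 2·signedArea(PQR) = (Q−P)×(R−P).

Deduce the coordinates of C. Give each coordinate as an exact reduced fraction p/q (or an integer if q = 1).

C = (-507/101, -525/101)

1. C_x = -507/101  [2·signedArea(CEB) = -240/101 ∩ CB · AE = -1640/101]
2. C_y = -525/101  [2·signedArea(CEB) = -240/101 ∩ CB · AE = -1640/101]
   → C = (-507/101, -525/101)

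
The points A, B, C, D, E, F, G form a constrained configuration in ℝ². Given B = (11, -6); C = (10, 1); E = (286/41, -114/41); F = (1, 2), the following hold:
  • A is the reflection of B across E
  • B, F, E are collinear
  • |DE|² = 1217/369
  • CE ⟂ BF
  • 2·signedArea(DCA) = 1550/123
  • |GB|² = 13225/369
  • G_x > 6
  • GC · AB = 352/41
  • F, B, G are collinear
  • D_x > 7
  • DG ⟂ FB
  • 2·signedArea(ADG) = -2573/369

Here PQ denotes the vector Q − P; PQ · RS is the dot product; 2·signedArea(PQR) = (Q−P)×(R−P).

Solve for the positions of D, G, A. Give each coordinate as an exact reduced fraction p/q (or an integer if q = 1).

A = (121/41, 18/41)
D = (22/3, -1)
G = (778/123, -278/123)

1. A_x = 121/41  [A is the reflection of B across E]
2. A_y = 18/41  [A is the reflection of B across E]
   → A = (121/41, 18/41)
3. D_x = 22/3  [line 23/41·x + -289/41·y + -1373/123 = 0 ∩ |DE|² = 1217/369]
4. D_y = -1  [line 23/41·x + -289/41·y + -1373/123 = 0 ∩ |DE|² = 1217/369]
   → D = (22/3, -1)
5. G_x = 778/123  [F, B, G are collinear ∩ DG ⟂ FB]
6. G_y = -278/123  [F, B, G are collinear ∩ DG ⟂ FB]
   → G = (778/123, -278/123)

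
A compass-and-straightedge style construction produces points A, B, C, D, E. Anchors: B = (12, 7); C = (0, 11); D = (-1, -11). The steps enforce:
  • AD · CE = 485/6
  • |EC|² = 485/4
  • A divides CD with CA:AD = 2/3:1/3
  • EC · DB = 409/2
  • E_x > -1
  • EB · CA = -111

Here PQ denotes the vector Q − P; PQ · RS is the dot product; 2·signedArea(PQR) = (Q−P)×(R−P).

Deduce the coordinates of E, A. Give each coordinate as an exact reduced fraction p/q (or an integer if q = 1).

1. E_x = -1/2  [line -13·x + -18·y + -13/2 = 0 ∩ |EC|² = 485/4]
2. E_y = 0  [line -13·x + -18·y + -13/2 = 0 ∩ |EC|² = 485/4]
   → E = (-1/2, 0)
3. A_x = -2/3  [EB · CA = -111 ∩ A divides CD with CA:AD = 2/3:1/3]
4. A_y = -11/3  [EB · CA = -111 ∩ A divides CD with CA:AD = 2/3:1/3]
   → A = (-2/3, -11/3)

A = (-2/3, -11/3)
E = (-1/2, 0)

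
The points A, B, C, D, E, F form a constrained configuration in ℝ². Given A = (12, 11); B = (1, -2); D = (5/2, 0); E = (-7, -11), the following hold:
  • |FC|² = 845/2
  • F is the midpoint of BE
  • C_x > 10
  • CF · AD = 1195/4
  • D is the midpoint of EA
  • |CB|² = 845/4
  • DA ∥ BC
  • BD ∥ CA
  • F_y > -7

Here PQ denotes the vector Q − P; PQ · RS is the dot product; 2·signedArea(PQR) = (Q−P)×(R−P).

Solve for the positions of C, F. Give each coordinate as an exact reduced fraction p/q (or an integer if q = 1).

1. C_x = 21/2  [BD ∥ CA ∩ DA ∥ BC]
2. C_y = 9  [BD ∥ CA ∩ DA ∥ BC]
   → C = (21/2, 9)
3. F_x = -3  [F is the midpoint of BE]
4. F_y = -13/2  [F is the midpoint of BE]
   → F = (-3, -13/2)

C = (21/2, 9)
F = (-3, -13/2)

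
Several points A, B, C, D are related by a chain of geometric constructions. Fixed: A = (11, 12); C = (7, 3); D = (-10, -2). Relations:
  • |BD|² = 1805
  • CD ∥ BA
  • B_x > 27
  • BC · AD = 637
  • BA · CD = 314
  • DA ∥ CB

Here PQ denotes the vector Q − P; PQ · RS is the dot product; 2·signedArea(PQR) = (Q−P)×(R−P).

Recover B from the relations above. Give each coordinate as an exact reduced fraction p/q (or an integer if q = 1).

1. B_x = 28  [CD ∥ BA ∩ DA ∥ CB]
2. B_y = 17  [CD ∥ BA ∩ DA ∥ CB]
   → B = (28, 17)

B = (28, 17)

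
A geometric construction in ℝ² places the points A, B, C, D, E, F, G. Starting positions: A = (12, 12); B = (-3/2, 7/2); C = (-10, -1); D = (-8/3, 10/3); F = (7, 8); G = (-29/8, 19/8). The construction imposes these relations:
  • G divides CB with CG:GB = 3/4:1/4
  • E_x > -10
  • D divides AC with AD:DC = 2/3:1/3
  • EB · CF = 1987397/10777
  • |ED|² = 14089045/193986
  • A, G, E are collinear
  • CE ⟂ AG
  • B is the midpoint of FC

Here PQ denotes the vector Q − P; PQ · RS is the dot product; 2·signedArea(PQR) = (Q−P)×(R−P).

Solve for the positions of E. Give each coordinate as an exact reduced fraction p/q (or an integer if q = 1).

1. E_x = -210227/21554  [A, G, E are collinear ∩ CE ⟂ AG]
2. E_y = -30179/21554  [A, G, E are collinear ∩ CE ⟂ AG]
   → E = (-210227/21554, -30179/21554)

E = (-210227/21554, -30179/21554)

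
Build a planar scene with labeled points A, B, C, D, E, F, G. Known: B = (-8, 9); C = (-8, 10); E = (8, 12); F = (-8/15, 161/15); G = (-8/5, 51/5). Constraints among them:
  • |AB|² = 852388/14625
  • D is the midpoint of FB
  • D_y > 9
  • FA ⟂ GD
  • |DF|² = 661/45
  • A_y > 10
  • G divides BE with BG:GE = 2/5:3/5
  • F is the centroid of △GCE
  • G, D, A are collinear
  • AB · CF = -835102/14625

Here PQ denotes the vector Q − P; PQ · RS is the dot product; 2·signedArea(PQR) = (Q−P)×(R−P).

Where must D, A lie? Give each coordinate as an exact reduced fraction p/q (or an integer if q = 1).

A = (-472/975, 10081/975)
D = (-64/15, 148/15)

1. D_x = -64/15  [D is the midpoint of FB]
2. D_y = 148/15  [D is the midpoint of FB]
   → D = (-64/15, 148/15)
3. A_x = -472/975  [G, D, A are collinear ∩ FA ⟂ GD]
4. A_y = 10081/975  [G, D, A are collinear ∩ FA ⟂ GD]
   → A = (-472/975, 10081/975)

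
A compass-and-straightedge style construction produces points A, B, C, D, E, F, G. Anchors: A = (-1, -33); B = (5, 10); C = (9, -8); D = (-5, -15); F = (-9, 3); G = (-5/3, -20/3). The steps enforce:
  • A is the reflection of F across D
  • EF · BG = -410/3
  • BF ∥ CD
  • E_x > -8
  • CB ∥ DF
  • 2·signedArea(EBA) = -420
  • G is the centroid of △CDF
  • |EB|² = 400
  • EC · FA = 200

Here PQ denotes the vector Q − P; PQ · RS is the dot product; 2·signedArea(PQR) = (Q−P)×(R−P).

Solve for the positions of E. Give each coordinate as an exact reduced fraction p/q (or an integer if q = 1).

E = (-7, -6)

1. E_x = -7  [EC · FA = 200 ∩ 2·signedArea(EBA) = -420]
2. E_y = -6  [EC · FA = 200 ∩ 2·signedArea(EBA) = -420]
   → E = (-7, -6)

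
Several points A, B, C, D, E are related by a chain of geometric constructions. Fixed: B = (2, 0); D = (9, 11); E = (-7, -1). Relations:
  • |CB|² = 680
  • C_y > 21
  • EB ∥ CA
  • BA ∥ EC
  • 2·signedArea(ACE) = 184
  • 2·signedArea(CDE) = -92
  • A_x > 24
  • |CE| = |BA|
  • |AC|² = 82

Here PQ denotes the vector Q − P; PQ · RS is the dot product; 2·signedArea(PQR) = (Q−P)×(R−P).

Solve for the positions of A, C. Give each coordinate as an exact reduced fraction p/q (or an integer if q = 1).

A = (25, 23)
C = (16, 22)

1. C_x = 16  [line 12·x + -16·y + 160 = 0 ∩ |CB|² = 680]
2. C_y = 22  [line 12·x + -16·y + 160 = 0 ∩ |CB|² = 680]
   → C = (16, 22)
3. A_x = 25  [2·signedArea(ACE) = 184 ∩ EB ∥ CA]
4. A_y = 23  [2·signedArea(ACE) = 184 ∩ EB ∥ CA]
   → A = (25, 23)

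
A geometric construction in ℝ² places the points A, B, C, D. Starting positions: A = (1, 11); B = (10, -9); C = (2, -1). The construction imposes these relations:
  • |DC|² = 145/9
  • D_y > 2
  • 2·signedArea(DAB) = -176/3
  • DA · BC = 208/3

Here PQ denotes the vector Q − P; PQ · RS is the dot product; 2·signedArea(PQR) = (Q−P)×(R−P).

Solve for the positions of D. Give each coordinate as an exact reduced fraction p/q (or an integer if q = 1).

1. D_x = 5/3  [2·signedArea(DAB) = -176/3 ∩ DA · BC = 208/3]
2. D_y = 3  [2·signedArea(DAB) = -176/3 ∩ DA · BC = 208/3]
   → D = (5/3, 3)

D = (5/3, 3)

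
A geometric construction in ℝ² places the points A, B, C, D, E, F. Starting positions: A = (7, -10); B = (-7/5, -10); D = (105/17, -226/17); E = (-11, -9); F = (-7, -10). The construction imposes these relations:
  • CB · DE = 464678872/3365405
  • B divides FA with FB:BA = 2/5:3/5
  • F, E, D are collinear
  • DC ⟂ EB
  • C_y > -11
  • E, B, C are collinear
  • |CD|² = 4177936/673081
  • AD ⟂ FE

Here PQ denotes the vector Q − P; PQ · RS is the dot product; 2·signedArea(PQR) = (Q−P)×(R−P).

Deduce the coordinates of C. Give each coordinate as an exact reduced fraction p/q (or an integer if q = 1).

1. C_x = 254765/39593  [E, B, C are collinear ∩ DC ⟂ EB]
2. C_y = -428242/39593  [E, B, C are collinear ∩ DC ⟂ EB]
   → C = (254765/39593, -428242/39593)

C = (254765/39593, -428242/39593)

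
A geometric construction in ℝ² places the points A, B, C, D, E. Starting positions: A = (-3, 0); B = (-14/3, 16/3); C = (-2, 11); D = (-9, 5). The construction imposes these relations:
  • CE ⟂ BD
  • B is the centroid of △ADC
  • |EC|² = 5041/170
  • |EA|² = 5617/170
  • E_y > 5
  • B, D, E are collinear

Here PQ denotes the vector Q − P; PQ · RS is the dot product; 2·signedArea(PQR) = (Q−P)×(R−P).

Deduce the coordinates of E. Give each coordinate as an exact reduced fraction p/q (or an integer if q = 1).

1. E_x = -269/170  [B, D, E are collinear ∩ CE ⟂ BD]
2. E_y = 947/170  [B, D, E are collinear ∩ CE ⟂ BD]
   → E = (-269/170, 947/170)

E = (-269/170, 947/170)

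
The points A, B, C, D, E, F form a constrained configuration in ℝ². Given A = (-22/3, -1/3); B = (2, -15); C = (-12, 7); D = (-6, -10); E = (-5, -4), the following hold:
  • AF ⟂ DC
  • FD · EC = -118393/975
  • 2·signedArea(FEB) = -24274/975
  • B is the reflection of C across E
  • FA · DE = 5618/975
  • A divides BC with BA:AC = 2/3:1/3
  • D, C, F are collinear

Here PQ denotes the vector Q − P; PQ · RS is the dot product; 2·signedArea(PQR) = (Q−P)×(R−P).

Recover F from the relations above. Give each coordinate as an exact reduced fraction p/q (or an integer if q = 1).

1. F_x = -2984/325  [D, C, F are collinear ∩ AF ⟂ DC]
2. F_y = -961/975  [D, C, F are collinear ∩ AF ⟂ DC]
   → F = (-2984/325, -961/975)

F = (-2984/325, -961/975)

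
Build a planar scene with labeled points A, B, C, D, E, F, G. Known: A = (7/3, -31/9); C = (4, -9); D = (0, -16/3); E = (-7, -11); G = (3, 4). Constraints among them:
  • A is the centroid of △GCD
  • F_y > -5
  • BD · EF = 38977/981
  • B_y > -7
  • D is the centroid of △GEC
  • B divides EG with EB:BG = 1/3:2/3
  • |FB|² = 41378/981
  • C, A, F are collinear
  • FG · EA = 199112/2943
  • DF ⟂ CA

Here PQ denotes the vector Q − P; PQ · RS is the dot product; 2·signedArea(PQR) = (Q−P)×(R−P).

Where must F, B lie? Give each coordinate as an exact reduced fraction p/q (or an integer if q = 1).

B = (-11/3, -6)
F = (290/109, -1483/327)

1. F_x = 290/109  [C, A, F are collinear ∩ DF ⟂ CA]
2. F_y = -1483/327  [C, A, F are collinear ∩ DF ⟂ CA]
   → F = (290/109, -1483/327)
3. B_x = -11/3  [B divides EG with EB:BG = 1/3:2/3]
4. B_y = -6  [B divides EG with EB:BG = 1/3:2/3]
   → B = (-11/3, -6)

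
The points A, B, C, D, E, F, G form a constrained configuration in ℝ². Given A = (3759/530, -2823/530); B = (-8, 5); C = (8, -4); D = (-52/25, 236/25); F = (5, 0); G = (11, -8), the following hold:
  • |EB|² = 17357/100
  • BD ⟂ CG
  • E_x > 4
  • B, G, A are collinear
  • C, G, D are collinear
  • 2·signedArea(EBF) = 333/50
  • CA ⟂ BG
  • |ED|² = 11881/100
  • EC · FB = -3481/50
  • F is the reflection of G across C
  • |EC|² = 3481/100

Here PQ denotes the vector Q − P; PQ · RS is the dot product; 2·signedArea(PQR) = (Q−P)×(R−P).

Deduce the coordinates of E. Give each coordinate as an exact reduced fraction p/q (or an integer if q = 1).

1. E_x = 223/50  [EC · FB = -3481/50 ∩ 2·signedArea(EBF) = 333/50]
2. E_y = 18/25  [EC · FB = -3481/50 ∩ 2·signedArea(EBF) = 333/50]
   → E = (223/50, 18/25)

E = (223/50, 18/25)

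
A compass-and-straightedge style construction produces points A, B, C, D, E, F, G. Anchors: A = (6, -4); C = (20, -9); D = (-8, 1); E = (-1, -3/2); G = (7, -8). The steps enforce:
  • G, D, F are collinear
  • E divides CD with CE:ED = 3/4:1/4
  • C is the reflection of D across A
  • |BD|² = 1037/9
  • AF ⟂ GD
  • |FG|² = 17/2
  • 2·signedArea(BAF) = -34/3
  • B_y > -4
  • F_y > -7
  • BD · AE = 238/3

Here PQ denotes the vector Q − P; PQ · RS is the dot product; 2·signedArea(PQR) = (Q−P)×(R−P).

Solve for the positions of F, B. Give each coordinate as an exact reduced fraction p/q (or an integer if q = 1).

B = (5/3, -11/3)
F = (9/2, -13/2)

1. F_x = 9/2  [G, D, F are collinear ∩ AF ⟂ GD]
2. F_y = -13/2  [G, D, F are collinear ∩ AF ⟂ GD]
   → F = (9/2, -13/2)
3. B_x = 5/3  [BD · AE = 238/3 ∩ 2·signedArea(BAF) = -34/3]
4. B_y = -11/3  [BD · AE = 238/3 ∩ 2·signedArea(BAF) = -34/3]
   → B = (5/3, -11/3)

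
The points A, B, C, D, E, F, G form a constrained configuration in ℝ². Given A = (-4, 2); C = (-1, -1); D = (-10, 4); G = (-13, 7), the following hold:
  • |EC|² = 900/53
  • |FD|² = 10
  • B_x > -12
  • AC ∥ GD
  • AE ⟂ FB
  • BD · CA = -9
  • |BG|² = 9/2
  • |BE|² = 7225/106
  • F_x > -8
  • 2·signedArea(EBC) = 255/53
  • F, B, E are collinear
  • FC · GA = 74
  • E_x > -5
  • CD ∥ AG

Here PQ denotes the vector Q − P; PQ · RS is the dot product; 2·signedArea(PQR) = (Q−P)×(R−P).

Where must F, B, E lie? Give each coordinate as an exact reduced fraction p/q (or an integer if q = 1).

1. B_x = -23/2  [line 3·x + -3·y + 51 = 0 ∩ |BG|² = 9/2]
2. B_y = 11/2  [line 3·x + -3·y + 51 = 0 ∩ |BG|² = 9/2]
   → B = (-23/2, 11/2)
3. E_x = -227/53  [line 13/2·x + 21/2·y + 646/53 = 0 ∩ |BE|² = 7225/106]
4. E_y = 79/53  [line 13/2·x + 21/2·y + 646/53 = 0 ∩ |BE|² = 7225/106]
   → E = (-227/53, 79/53)
5. F_x = -7  [FC · GA = 74 ∩ F, B, E are collinear]
6. F_y = 3  [FC · GA = 74 ∩ F, B, E are collinear]
   → F = (-7, 3)

B = (-23/2, 11/2)
E = (-227/53, 79/53)
F = (-7, 3)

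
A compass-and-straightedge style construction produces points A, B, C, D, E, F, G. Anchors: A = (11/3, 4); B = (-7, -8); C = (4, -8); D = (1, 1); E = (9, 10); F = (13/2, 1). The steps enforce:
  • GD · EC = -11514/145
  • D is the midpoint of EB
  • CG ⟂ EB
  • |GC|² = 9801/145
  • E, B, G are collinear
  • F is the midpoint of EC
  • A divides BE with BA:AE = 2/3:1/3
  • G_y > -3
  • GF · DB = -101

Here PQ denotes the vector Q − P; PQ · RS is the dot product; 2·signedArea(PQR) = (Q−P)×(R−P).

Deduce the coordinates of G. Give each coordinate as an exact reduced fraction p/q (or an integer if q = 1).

G = (-311/145, -368/145)

1. G_x = -311/145  [E, B, G are collinear ∩ CG ⟂ EB]
2. G_y = -368/145  [E, B, G are collinear ∩ CG ⟂ EB]
   → G = (-311/145, -368/145)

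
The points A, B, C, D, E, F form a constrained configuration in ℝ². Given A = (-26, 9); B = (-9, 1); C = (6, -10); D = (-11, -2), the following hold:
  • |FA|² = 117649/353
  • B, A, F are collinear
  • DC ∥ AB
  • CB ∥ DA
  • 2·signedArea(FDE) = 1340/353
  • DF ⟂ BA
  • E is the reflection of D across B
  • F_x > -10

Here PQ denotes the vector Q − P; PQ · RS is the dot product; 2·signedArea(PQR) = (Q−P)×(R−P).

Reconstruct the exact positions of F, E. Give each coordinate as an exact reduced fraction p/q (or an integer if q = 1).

E = (-7, 4)
F = (-3347/353, 433/353)

1. F_x = -3347/353  [B, A, F are collinear ∩ DF ⟂ BA]
2. F_y = 433/353  [B, A, F are collinear ∩ DF ⟂ BA]
   → F = (-3347/353, 433/353)
3. E_x = -7  [E is the reflection of D across B]
4. E_y = 4  [E is the reflection of D across B]
   → E = (-7, 4)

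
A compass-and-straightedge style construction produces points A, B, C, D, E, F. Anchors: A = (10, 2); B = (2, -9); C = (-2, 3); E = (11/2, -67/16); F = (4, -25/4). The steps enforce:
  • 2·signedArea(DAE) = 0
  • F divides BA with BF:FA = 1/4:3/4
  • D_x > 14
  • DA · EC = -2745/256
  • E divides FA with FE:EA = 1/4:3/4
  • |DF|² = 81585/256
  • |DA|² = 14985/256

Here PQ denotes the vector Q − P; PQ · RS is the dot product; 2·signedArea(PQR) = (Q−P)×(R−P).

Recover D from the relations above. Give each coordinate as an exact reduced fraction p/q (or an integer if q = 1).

D = (29/2, 131/16)

1. D_x = 29/2  [2·signedArea(DAE) = 0 ∩ DA · EC = -2745/256]
2. D_y = 131/16  [2·signedArea(DAE) = 0 ∩ DA · EC = -2745/256]
   → D = (29/2, 131/16)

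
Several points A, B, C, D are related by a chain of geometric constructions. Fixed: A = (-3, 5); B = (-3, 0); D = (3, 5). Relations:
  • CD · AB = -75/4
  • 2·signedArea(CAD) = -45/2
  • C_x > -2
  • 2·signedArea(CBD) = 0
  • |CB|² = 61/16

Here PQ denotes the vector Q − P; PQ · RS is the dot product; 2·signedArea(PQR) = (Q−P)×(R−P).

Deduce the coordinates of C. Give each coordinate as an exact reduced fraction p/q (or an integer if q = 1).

C = (-3/2, 5/4)

1. C_x = -3/2  [2·signedArea(CBD) = 0 ∩ CD · AB = -75/4]
2. C_y = 5/4  [2·signedArea(CBD) = 0 ∩ CD · AB = -75/4]
   → C = (-3/2, 5/4)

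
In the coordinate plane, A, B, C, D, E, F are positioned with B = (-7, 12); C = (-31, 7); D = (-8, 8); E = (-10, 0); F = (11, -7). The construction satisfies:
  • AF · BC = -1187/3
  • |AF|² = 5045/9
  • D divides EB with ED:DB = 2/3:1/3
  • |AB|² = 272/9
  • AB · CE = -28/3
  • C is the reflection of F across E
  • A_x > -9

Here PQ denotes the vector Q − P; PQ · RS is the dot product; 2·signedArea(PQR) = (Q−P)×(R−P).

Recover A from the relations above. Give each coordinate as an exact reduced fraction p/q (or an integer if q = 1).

1. A_x = -25/3  [AF · BC = -1187/3 ∩ AB · CE = -28/3]
2. A_y = 20/3  [AF · BC = -1187/3 ∩ AB · CE = -28/3]
   → A = (-25/3, 20/3)

A = (-25/3, 20/3)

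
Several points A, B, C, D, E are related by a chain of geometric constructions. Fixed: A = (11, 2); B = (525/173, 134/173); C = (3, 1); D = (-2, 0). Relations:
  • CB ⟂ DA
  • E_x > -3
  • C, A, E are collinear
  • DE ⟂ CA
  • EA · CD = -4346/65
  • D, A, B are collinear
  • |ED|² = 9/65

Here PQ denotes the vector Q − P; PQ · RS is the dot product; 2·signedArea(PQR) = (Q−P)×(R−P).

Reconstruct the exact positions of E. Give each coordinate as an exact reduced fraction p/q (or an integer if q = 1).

E = (-133/65, 24/65)

1. E_x = -133/65  [C, A, E are collinear ∩ DE ⟂ CA]
2. E_y = 24/65  [C, A, E are collinear ∩ DE ⟂ CA]
   → E = (-133/65, 24/65)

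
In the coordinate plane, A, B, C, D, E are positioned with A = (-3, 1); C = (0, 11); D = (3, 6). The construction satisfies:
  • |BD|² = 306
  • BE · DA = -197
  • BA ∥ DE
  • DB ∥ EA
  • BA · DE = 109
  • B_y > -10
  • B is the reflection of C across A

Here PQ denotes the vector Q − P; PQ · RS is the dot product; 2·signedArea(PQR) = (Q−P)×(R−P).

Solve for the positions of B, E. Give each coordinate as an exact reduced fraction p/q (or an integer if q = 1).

1. B_x = -6  [B is the reflection of C across A]
2. B_y = -9  [B is the reflection of C across A]
   → B = (-6, -9)
3. E_x = 6  [DB ∥ EA ∩ BA ∥ DE]
4. E_y = 16  [DB ∥ EA ∩ BA ∥ DE]
   → E = (6, 16)

B = (-6, -9)
E = (6, 16)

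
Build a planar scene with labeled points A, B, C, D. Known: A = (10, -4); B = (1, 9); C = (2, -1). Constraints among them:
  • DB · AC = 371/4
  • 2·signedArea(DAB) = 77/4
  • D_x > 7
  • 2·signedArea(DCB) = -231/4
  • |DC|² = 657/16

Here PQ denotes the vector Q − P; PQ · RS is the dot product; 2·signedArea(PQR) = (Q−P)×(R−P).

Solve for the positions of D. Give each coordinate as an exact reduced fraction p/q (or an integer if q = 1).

D = (8, -13/4)

1. D_x = 8  [2·signedArea(DAB) = 77/4 ∩ 2·signedArea(DCB) = -231/4]
2. D_y = -13/4  [2·signedArea(DAB) = 77/4 ∩ 2·signedArea(DCB) = -231/4]
   → D = (8, -13/4)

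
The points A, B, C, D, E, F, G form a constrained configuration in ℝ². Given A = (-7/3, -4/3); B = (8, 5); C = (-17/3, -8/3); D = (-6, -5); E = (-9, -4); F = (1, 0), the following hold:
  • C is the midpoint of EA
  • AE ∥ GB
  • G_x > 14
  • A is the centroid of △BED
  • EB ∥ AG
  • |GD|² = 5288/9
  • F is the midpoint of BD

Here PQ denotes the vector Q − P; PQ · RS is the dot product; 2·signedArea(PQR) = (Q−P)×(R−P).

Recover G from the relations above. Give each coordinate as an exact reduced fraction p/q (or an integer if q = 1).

1. G_x = 44/3  [AE ∥ GB ∩ EB ∥ AG]
2. G_y = 23/3  [AE ∥ GB ∩ EB ∥ AG]
   → G = (44/3, 23/3)

G = (44/3, 23/3)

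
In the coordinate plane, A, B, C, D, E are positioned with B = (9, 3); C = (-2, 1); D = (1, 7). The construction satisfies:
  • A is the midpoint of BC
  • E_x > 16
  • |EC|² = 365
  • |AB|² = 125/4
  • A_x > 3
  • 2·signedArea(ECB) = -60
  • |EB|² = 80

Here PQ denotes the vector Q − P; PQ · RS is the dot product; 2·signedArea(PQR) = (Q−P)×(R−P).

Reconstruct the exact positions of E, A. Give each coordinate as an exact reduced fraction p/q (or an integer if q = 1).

1. E_x = 17  [line -2·x + 11·y + 45 = 0 ∩ |EB|² = 80]
2. E_y = -1  [line -2·x + 11·y + 45 = 0 ∩ |EB|² = 80]
   → E = (17, -1)
3. A_x = 7/2  [A is the midpoint of BC]
4. A_y = 2  [A is the midpoint of BC]
   → A = (7/2, 2)

A = (7/2, 2)
E = (17, -1)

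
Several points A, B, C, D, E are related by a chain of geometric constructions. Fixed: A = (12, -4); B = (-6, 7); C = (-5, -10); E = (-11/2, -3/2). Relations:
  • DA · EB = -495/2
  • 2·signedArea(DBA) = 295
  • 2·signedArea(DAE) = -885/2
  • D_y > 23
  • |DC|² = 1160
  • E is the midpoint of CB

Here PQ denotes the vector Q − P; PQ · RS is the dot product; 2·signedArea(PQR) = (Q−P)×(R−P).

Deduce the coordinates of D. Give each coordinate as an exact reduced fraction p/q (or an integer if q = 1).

D = (-7, 24)

1. D_x = -7  [2·signedArea(DAE) = -885/2 ∩ 2·signedArea(DBA) = 295]
2. D_y = 24  [2·signedArea(DAE) = -885/2 ∩ 2·signedArea(DBA) = 295]
   → D = (-7, 24)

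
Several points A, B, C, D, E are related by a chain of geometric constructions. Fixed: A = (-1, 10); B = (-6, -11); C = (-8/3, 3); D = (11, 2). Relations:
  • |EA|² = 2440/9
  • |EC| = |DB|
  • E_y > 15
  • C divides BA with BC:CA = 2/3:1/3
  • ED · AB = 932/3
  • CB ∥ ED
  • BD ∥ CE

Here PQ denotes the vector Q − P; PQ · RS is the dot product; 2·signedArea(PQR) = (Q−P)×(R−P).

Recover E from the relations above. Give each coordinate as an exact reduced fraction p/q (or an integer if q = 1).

E = (43/3, 16)

1. E_x = 43/3  [CB ∥ ED ∩ BD ∥ CE]
2. E_y = 16  [CB ∥ ED ∩ BD ∥ CE]
   → E = (43/3, 16)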